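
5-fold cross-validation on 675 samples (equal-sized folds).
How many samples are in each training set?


Each validation fold has 675/5 = 135 samples. Training set = 675 - 135 = 540.

540


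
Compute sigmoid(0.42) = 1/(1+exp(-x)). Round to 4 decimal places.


sigma(0.42) = 1/(1+e^(-0.42)) = 1/(1+0.657047) = 1/1.657047 = 0.6035.

0.6035


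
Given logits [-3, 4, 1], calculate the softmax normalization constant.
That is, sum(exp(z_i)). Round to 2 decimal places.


Denom = e^-3=0.0498 + e^4=54.5982 + e^1=2.7183. Sum = 57.3663, which rounds to 57.37.

57.37


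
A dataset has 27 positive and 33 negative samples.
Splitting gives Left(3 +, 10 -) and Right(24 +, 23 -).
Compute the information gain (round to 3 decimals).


H(parent) = 0.9928. H(left) = 0.7793, H(right) = 0.9997. Weighted = (13/60)*0.7793 + (47/60)*0.9997 = 0.9519. IG = 0.9928 - 0.9519 = 0.0409, which rounds to 0.041.

0.041


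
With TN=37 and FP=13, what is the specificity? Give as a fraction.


Specificity = TN / (TN + FP) = 37 / 50 = 37/50.

37/50


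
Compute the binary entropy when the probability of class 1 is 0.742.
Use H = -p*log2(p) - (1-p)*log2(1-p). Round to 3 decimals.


H = -0.742*log2(0.742) - 0.258*log2(0.258) = 0.824.

0.824


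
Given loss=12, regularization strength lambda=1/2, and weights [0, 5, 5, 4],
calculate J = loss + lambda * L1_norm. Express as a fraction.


L1 norm = sum(|w|) = 14. J = 12 + 1/2 * 14 = 19.

19


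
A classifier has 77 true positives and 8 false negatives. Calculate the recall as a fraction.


Recall = TP / (TP + FN) = 77 / 85 = 77/85.

77/85


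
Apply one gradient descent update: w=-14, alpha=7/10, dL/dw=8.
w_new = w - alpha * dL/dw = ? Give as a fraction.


w_new = -14 - 7/10 * 8 = -14 - 28/5 = -98/5.

-98/5


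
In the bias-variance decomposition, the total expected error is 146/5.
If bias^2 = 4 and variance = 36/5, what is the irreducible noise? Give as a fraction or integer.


Total error = bias^2 + variance + irreducible noise. So irreducible noise = 146/5 - 4 - 36/5 = 18.

18


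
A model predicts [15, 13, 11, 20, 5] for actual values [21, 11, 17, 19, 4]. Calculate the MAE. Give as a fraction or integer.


MAE = (1/5) * (|21-15|=6 + |11-13|=2 + |17-11|=6 + |19-20|=1 + |4-5|=1). Sum = 16. MAE = 16/5.

16/5


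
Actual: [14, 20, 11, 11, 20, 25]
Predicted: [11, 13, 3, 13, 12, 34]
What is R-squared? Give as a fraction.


Mean(y) = 101/6. SS_res = 271. SS_tot = 977/6. R^2 = 1 - 271/(977/6) = -649/977.

-649/977


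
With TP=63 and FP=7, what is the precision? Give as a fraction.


Precision = TP / (TP + FP) = 63 / 70 = 9/10.

9/10


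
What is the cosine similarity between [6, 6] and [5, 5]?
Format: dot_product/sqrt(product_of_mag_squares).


dot = 60. |a|^2 = 72, |b|^2 = 50. cos = 60/sqrt(3600).

60/sqrt(3600)


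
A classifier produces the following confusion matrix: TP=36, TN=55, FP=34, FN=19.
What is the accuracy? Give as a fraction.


Accuracy = (TP + TN) / (TP + TN + FP + FN) = (36 + 55) / 144 = 91/144.

91/144


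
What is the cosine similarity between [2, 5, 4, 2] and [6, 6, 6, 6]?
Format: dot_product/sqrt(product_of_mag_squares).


dot = 78. |a|^2 = 49, |b|^2 = 144. cos = 78/sqrt(7056).

78/sqrt(7056)


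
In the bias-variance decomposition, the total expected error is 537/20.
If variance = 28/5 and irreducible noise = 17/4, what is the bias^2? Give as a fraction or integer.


Total error = bias^2 + variance + irreducible noise. So bias^2 = 537/20 - 28/5 - 17/4 = 17.

17


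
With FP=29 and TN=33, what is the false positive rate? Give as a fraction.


FPR = FP / (FP + TN) = 29 / 62 = 29/62.

29/62


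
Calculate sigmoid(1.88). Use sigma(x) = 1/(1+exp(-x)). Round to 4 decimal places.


sigma(1.88) = 1/(1+e^(-1.88)) = 1/(1+0.152590) = 1/1.152590 = 0.8676.

0.8676


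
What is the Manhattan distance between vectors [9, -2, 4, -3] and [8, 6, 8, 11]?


d = sum of absolute differences: |9-8|=1 + |-2-6|=8 + |4-8|=4 + |-3-11|=14 = 27.

27


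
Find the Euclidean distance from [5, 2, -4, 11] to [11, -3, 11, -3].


d = sqrt(sum of squared differences). (5-11)^2=36, (2--3)^2=25, (-4-11)^2=225, (11--3)^2=196. Sum = 482.

sqrt(482)


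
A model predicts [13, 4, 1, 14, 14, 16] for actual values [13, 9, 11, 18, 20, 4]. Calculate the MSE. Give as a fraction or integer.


MSE = (1/6) * ((13-13)^2=0 + (9-4)^2=25 + (11-1)^2=100 + (18-14)^2=16 + (20-14)^2=36 + (4-16)^2=144). Sum = 321. MSE = 107/2.

107/2


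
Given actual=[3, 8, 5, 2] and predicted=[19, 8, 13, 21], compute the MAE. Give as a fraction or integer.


MAE = (1/4) * (|3-19|=16 + |8-8|=0 + |5-13|=8 + |2-21|=19). Sum = 43. MAE = 43/4.

43/4


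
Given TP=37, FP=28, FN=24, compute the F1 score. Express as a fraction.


Precision = 37/65 = 37/65. Recall = 37/61 = 37/61. F1 = 2*P*R/(P+R) = 37/63.

37/63


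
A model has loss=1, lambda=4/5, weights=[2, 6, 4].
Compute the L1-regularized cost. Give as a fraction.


L1 norm = sum(|w|) = 12. J = 1 + 4/5 * 12 = 53/5.

53/5


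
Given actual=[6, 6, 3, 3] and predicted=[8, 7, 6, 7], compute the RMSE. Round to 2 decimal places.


MSE = 7.5000. RMSE = sqrt(7.5000) = 2.74.

2.74


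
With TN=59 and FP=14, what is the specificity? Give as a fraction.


Specificity = TN / (TN + FP) = 59 / 73 = 59/73.

59/73


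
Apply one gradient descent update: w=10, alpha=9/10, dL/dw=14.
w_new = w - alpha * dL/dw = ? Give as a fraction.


w_new = 10 - 9/10 * 14 = 10 - 63/5 = -13/5.

-13/5


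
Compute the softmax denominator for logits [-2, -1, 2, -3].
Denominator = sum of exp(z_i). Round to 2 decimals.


Denom = e^-2=0.1353 + e^-1=0.3679 + e^2=7.3891 + e^-3=0.0498. Sum = 7.9421, which rounds to 7.94.

7.94


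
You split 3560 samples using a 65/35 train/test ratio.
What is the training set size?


Test set = 3560 * 35% = 1246. Training set = 3560 - 1246 = 2314.

2314


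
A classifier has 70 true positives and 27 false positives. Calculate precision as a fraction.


Precision = TP / (TP + FP) = 70 / 97 = 70/97.

70/97


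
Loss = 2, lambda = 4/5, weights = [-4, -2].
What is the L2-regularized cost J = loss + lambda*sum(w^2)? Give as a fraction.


L2 sq norm = sum(w^2) = 20. J = 2 + 4/5 * 20 = 18.

18


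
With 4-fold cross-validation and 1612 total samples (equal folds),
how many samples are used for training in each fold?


Each validation fold has 1612/4 = 403 samples. Training set = 1612 - 403 = 1209.

1209


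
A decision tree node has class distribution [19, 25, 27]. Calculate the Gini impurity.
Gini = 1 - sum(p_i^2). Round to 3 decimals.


Total = 71. Proportions: 19/71, 25/71, 27/71. sum(p_i^2) = 0.3402. Gini = 1 - 0.3402 = 0.6598, which rounds to 0.660.

0.660


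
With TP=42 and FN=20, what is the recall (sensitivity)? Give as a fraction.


Recall = TP / (TP + FN) = 42 / 62 = 21/31.

21/31


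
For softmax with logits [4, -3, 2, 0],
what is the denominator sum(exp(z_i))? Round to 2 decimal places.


Denom = e^4=54.5982 + e^-3=0.0498 + e^2=7.3891 + e^0=1.0000. Sum = 63.0371, which rounds to 63.04.

63.04


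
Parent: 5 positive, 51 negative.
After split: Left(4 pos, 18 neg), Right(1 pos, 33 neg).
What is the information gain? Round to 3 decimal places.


H(parent) = 0.4341. H(left) = 0.6840, H(right) = 0.1914. Weighted = (22/56)*0.6840 + (34/56)*0.1914 = 0.3849. IG = 0.4341 - 0.3849 = 0.0492, which rounds to 0.049.

0.049


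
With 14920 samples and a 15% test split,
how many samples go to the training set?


Test set = 14920 * 15% = 2238. Training set = 14920 - 2238 = 12682.

12682


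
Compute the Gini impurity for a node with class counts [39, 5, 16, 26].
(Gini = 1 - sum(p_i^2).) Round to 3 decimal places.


Total = 86. Proportions: 39/86, 5/86, 16/86, 26/86. sum(p_i^2) = 0.3350. Gini = 1 - 0.3350 = 0.6650, which rounds to 0.665.

0.665


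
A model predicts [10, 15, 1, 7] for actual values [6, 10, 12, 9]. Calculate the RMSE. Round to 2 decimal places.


MSE = 41.5000. RMSE = sqrt(41.5000) = 6.44.

6.44


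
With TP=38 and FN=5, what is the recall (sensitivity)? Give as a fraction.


Recall = TP / (TP + FN) = 38 / 43 = 38/43.

38/43


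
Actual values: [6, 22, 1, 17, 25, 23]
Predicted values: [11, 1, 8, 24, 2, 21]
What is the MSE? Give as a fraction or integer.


MSE = (1/6) * ((6-11)^2=25 + (22-1)^2=441 + (1-8)^2=49 + (17-24)^2=49 + (25-2)^2=529 + (23-21)^2=4). Sum = 1097. MSE = 1097/6.

1097/6


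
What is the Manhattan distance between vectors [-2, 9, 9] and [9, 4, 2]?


d = sum of absolute differences: |-2-9|=11 + |9-4|=5 + |9-2|=7 = 23.

23


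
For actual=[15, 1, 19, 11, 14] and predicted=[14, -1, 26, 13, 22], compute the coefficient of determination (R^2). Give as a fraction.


Mean(y) = 12. SS_res = 122. SS_tot = 184. R^2 = 1 - 122/(184) = 31/92.

31/92


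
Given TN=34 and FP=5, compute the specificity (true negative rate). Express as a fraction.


Specificity = TN / (TN + FP) = 34 / 39 = 34/39.

34/39


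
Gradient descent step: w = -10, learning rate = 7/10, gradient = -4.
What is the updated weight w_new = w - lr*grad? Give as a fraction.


w_new = -10 - 7/10 * -4 = -10 - -14/5 = -36/5.

-36/5


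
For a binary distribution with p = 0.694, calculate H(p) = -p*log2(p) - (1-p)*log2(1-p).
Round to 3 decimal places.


H = -0.694*log2(0.694) - 0.306*log2(0.306) = 0.889.

0.889


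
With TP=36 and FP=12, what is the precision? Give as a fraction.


Precision = TP / (TP + FP) = 36 / 48 = 3/4.

3/4


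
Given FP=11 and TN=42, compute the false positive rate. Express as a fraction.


FPR = FP / (FP + TN) = 11 / 53 = 11/53.

11/53


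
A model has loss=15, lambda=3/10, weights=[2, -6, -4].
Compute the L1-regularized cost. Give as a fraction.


L1 norm = sum(|w|) = 12. J = 15 + 3/10 * 12 = 93/5.

93/5


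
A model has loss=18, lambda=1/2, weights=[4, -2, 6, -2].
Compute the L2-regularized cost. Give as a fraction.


L2 sq norm = sum(w^2) = 60. J = 18 + 1/2 * 60 = 48.

48


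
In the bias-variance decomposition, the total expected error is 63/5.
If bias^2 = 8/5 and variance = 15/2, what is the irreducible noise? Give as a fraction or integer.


Total error = bias^2 + variance + irreducible noise. So irreducible noise = 63/5 - 8/5 - 15/2 = 7/2.

7/2


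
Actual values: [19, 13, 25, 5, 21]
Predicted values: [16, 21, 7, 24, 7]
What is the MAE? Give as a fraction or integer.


MAE = (1/5) * (|19-16|=3 + |13-21|=8 + |25-7|=18 + |5-24|=19 + |21-7|=14). Sum = 62. MAE = 62/5.

62/5


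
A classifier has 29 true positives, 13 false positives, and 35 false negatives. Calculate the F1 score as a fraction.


Precision = 29/42 = 29/42. Recall = 29/64 = 29/64. F1 = 2*P*R/(P+R) = 29/53.

29/53


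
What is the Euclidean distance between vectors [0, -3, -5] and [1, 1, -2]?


d = sqrt(sum of squared differences). (0-1)^2=1, (-3-1)^2=16, (-5--2)^2=9. Sum = 26.

sqrt(26)


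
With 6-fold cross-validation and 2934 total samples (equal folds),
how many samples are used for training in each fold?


Each validation fold has 2934/6 = 489 samples. Training set = 2934 - 489 = 2445.

2445


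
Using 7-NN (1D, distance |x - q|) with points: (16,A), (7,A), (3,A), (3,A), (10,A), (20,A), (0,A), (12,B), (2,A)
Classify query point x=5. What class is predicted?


Distances: |16-5|=11, |7-5|=2, |3-5|=2, |3-5|=2, |10-5|=5, |20-5|=15, |0-5|=5, |12-5|=7, |2-5|=3. 7 nearest: (7,A), (3,A), (3,A), (2,A), (10,A), (0,A), (12,B). Counts: {'A': 6, 'B': 1}. Majority class: A.

A


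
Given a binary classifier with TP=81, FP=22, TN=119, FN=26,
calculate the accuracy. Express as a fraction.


Accuracy = (TP + TN) / (TP + TN + FP + FN) = (81 + 119) / 248 = 25/31.

25/31


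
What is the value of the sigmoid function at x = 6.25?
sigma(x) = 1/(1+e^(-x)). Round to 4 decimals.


sigma(6.25) = 1/(1+e^(-6.25)) = 1/(1+0.001930) = 1/1.001930 = 0.9981.

0.9981


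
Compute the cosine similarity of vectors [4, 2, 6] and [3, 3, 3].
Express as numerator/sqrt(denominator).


dot = 36. |a|^2 = 56, |b|^2 = 27. cos = 36/sqrt(1512).

36/sqrt(1512)


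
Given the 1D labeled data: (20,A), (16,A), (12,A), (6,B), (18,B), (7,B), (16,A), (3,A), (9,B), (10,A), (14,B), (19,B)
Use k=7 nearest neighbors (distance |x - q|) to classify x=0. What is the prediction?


Distances: |20-0|=20, |16-0|=16, |12-0|=12, |6-0|=6, |18-0|=18, |7-0|=7, |16-0|=16, |3-0|=3, |9-0|=9, |10-0|=10, |14-0|=14, |19-0|=19. 7 nearest: (3,A), (6,B), (7,B), (9,B), (10,A), (12,A), (14,B). Counts: {'A': 3, 'B': 4}. Majority class: B.

B


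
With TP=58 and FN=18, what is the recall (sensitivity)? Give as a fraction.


Recall = TP / (TP + FN) = 58 / 76 = 29/38.

29/38


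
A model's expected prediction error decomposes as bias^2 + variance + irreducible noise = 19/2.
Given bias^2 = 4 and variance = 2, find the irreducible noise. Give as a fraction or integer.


Total error = bias^2 + variance + irreducible noise. So irreducible noise = 19/2 - 4 - 2 = 7/2.

7/2


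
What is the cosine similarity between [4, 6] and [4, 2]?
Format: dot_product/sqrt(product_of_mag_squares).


dot = 28. |a|^2 = 52, |b|^2 = 20. cos = 28/sqrt(1040).

28/sqrt(1040)


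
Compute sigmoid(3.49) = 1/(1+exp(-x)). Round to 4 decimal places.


sigma(3.49) = 1/(1+e^(-3.49)) = 1/(1+0.030501) = 1/1.030501 = 0.9704.

0.9704


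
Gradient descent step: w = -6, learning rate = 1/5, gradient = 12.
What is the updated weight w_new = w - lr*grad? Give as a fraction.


w_new = -6 - 1/5 * 12 = -6 - 12/5 = -42/5.

-42/5


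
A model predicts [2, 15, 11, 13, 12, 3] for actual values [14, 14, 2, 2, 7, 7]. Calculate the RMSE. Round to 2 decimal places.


MSE = 64.6667. RMSE = sqrt(64.6667) = 8.04.

8.04


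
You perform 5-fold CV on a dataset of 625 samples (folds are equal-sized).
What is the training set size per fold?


Each validation fold has 625/5 = 125 samples. Training set = 625 - 125 = 500.

500


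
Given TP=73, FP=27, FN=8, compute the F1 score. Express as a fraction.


Precision = 73/100 = 73/100. Recall = 73/81 = 73/81. F1 = 2*P*R/(P+R) = 146/181.

146/181


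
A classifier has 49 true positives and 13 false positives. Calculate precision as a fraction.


Precision = TP / (TP + FP) = 49 / 62 = 49/62.

49/62


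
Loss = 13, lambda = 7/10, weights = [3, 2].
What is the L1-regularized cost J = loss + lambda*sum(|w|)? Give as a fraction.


L1 norm = sum(|w|) = 5. J = 13 + 7/10 * 5 = 33/2.

33/2


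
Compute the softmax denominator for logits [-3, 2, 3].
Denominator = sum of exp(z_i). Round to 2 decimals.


Denom = e^-3=0.0498 + e^2=7.3891 + e^3=20.0855. Sum = 27.5244, which rounds to 27.52.

27.52


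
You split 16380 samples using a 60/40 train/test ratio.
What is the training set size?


Test set = 16380 * 40% = 6552. Training set = 16380 - 6552 = 9828.

9828


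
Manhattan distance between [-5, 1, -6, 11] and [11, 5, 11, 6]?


d = sum of absolute differences: |-5-11|=16 + |1-5|=4 + |-6-11|=17 + |11-6|=5 = 42.

42


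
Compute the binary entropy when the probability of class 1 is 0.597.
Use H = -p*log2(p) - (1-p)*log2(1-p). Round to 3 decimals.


H = -0.597*log2(0.597) - 0.403*log2(0.403) = 0.973.

0.973


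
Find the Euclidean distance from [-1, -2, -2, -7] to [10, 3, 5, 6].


d = sqrt(sum of squared differences). (-1-10)^2=121, (-2-3)^2=25, (-2-5)^2=49, (-7-6)^2=169. Sum = 364.

sqrt(364)


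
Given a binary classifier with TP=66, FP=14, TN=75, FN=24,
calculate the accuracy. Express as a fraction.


Accuracy = (TP + TN) / (TP + TN + FP + FN) = (66 + 75) / 179 = 141/179.

141/179


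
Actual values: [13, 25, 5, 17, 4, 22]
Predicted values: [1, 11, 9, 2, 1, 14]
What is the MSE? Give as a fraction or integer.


MSE = (1/6) * ((13-1)^2=144 + (25-11)^2=196 + (5-9)^2=16 + (17-2)^2=225 + (4-1)^2=9 + (22-14)^2=64). Sum = 654. MSE = 109.

109


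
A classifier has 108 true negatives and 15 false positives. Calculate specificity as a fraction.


Specificity = TN / (TN + FP) = 108 / 123 = 36/41.

36/41


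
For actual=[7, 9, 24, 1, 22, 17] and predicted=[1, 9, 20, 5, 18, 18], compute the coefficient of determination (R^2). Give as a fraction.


Mean(y) = 40/3. SS_res = 85. SS_tot = 1240/3. R^2 = 1 - 85/(1240/3) = 197/248.

197/248


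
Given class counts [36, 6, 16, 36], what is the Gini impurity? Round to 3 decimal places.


Total = 94. Proportions: 36/94, 6/94, 16/94, 36/94. sum(p_i^2) = 0.3264. Gini = 1 - 0.3264 = 0.6736, which rounds to 0.674.

0.674


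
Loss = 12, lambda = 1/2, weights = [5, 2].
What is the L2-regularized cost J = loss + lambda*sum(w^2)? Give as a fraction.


L2 sq norm = sum(w^2) = 29. J = 12 + 1/2 * 29 = 53/2.

53/2


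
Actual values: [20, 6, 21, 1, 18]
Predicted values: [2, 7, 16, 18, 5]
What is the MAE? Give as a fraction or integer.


MAE = (1/5) * (|20-2|=18 + |6-7|=1 + |21-16|=5 + |1-18|=17 + |18-5|=13). Sum = 54. MAE = 54/5.

54/5


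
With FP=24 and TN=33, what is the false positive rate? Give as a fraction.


FPR = FP / (FP + TN) = 24 / 57 = 8/19.

8/19


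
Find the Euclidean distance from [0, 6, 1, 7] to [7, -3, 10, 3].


d = sqrt(sum of squared differences). (0-7)^2=49, (6--3)^2=81, (1-10)^2=81, (7-3)^2=16. Sum = 227.

sqrt(227)


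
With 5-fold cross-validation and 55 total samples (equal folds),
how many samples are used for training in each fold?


Each validation fold has 55/5 = 11 samples. Training set = 55 - 11 = 44.

44


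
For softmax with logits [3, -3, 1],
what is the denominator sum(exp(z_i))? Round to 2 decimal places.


Denom = e^3=20.0855 + e^-3=0.0498 + e^1=2.7183. Sum = 22.8536, which rounds to 22.85.

22.85


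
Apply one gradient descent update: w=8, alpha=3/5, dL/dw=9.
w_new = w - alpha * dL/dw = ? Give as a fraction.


w_new = 8 - 3/5 * 9 = 8 - 27/5 = 13/5.

13/5


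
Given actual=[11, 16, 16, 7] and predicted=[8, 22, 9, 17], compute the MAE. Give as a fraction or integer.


MAE = (1/4) * (|11-8|=3 + |16-22|=6 + |16-9|=7 + |7-17|=10). Sum = 26. MAE = 13/2.

13/2


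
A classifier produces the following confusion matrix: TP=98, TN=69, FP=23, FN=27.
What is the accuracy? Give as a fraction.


Accuracy = (TP + TN) / (TP + TN + FP + FN) = (98 + 69) / 217 = 167/217.

167/217


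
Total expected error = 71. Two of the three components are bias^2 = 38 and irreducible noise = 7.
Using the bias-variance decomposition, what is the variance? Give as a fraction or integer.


Total error = bias^2 + variance + irreducible noise. So variance = 71 - 38 - 7 = 26.

26


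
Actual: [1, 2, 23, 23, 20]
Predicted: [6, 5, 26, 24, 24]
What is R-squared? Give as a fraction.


Mean(y) = 69/5. SS_res = 60. SS_tot = 2554/5. R^2 = 1 - 60/(2554/5) = 1127/1277.

1127/1277


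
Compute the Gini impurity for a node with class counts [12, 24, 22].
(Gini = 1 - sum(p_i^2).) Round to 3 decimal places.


Total = 58. Proportions: 12/58, 24/58, 22/58. sum(p_i^2) = 0.3579. Gini = 1 - 0.3579 = 0.6421, which rounds to 0.642.

0.642


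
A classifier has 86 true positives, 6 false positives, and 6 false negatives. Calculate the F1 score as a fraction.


Precision = 86/92 = 43/46. Recall = 86/92 = 43/46. F1 = 2*P*R/(P+R) = 43/46.

43/46


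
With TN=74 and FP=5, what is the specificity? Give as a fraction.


Specificity = TN / (TN + FP) = 74 / 79 = 74/79.

74/79


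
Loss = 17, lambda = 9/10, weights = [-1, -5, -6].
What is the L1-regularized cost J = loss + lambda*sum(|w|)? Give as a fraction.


L1 norm = sum(|w|) = 12. J = 17 + 9/10 * 12 = 139/5.

139/5


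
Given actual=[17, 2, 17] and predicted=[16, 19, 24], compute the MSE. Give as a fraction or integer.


MSE = (1/3) * ((17-16)^2=1 + (2-19)^2=289 + (17-24)^2=49). Sum = 339. MSE = 113.

113


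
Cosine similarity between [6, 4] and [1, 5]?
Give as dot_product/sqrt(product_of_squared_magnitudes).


dot = 26. |a|^2 = 52, |b|^2 = 26. cos = 26/sqrt(1352).

26/sqrt(1352)


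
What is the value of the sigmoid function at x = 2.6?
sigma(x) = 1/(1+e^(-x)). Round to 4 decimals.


sigma(2.6) = 1/(1+e^(-2.6)) = 1/(1+0.074274) = 1/1.074274 = 0.9309.

0.9309


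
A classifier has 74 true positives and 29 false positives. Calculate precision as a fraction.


Precision = TP / (TP + FP) = 74 / 103 = 74/103.

74/103


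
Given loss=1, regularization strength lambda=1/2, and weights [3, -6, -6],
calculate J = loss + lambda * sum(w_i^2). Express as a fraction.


L2 sq norm = sum(w^2) = 81. J = 1 + 1/2 * 81 = 83/2.

83/2


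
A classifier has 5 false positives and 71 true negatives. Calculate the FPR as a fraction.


FPR = FP / (FP + TN) = 5 / 76 = 5/76.

5/76


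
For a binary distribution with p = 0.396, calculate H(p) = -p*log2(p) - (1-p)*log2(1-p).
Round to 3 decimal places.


H = -0.396*log2(0.396) - 0.604*log2(0.604) = 0.969.

0.969


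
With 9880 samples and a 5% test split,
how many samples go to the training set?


Test set = 9880 * 5% = 494. Training set = 9880 - 494 = 9386.

9386


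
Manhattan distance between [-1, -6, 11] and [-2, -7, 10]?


d = sum of absolute differences: |-1--2|=1 + |-6--7|=1 + |11-10|=1 = 3.

3


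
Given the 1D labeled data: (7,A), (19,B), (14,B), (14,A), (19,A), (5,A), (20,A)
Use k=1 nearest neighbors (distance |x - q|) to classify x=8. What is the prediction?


Distances: |7-8|=1, |19-8|=11, |14-8|=6, |14-8|=6, |19-8|=11, |5-8|=3, |20-8|=12. 1 nearest: (7,A). Counts: {'A': 1}. Majority class: A.

A


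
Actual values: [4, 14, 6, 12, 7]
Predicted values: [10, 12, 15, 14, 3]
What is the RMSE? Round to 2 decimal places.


MSE = 28.2000. RMSE = sqrt(28.2000) = 5.31.

5.31


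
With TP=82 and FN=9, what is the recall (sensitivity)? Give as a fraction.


Recall = TP / (TP + FN) = 82 / 91 = 82/91.

82/91


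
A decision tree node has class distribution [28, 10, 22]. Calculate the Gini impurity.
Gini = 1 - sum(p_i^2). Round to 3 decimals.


Total = 60. Proportions: 28/60, 10/60, 22/60. sum(p_i^2) = 0.3800. Gini = 1 - 0.3800 = 0.6200, which rounds to 0.620.

0.620


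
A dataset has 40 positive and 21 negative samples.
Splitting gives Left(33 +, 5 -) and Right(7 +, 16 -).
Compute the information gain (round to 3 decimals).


H(parent) = 0.9288. H(left) = 0.5618, H(right) = 0.8865. Weighted = (38/61)*0.5618 + (23/61)*0.8865 = 0.6842. IG = 0.9288 - 0.6842 = 0.2446, which rounds to 0.245.

0.245


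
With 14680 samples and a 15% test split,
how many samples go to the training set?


Test set = 14680 * 15% = 2202. Training set = 14680 - 2202 = 12478.

12478


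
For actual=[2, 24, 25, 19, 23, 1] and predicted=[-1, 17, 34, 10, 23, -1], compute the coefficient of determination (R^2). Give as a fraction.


Mean(y) = 47/3. SS_res = 224. SS_tot = 1870/3. R^2 = 1 - 224/(1870/3) = 599/935.

599/935


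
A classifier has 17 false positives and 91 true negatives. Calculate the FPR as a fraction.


FPR = FP / (FP + TN) = 17 / 108 = 17/108.

17/108


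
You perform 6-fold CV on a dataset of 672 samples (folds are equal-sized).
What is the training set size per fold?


Each validation fold has 672/6 = 112 samples. Training set = 672 - 112 = 560.

560


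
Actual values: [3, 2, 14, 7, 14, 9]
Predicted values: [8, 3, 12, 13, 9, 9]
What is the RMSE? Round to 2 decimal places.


MSE = 15.1667. RMSE = sqrt(15.1667) = 3.89.

3.89


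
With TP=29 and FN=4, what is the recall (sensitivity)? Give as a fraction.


Recall = TP / (TP + FN) = 29 / 33 = 29/33.

29/33


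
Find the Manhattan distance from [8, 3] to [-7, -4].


d = sum of absolute differences: |8--7|=15 + |3--4|=7 = 22.

22


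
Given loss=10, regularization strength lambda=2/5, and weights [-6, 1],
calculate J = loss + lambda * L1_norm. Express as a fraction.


L1 norm = sum(|w|) = 7. J = 10 + 2/5 * 7 = 64/5.

64/5


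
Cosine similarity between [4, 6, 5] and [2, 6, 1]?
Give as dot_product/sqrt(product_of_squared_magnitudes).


dot = 49. |a|^2 = 77, |b|^2 = 41. cos = 49/sqrt(3157).

49/sqrt(3157)


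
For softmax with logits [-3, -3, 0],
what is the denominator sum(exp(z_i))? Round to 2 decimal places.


Denom = e^-3=0.0498 + e^-3=0.0498 + e^0=1.0000. Sum = 1.0996, which rounds to 1.10.

1.10


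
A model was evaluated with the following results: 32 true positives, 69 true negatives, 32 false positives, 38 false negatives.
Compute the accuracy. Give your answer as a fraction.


Accuracy = (TP + TN) / (TP + TN + FP + FN) = (32 + 69) / 171 = 101/171.

101/171


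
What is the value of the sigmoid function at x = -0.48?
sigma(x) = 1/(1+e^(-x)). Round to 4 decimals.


sigma(-0.48) = 1/(1+e^(0.48)) = 1/(1+1.616074) = 1/2.616074 = 0.3823.

0.3823


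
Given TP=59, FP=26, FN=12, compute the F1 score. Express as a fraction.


Precision = 59/85 = 59/85. Recall = 59/71 = 59/71. F1 = 2*P*R/(P+R) = 59/78.

59/78


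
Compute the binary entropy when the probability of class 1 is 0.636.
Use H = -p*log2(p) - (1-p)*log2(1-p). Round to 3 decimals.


H = -0.636*log2(0.636) - 0.364*log2(0.364) = 0.946.

0.946


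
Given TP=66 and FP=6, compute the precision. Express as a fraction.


Precision = TP / (TP + FP) = 66 / 72 = 11/12.

11/12


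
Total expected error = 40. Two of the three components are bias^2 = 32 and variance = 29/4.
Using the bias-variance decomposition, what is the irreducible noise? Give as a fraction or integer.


Total error = bias^2 + variance + irreducible noise. So irreducible noise = 40 - 32 - 29/4 = 3/4.

3/4


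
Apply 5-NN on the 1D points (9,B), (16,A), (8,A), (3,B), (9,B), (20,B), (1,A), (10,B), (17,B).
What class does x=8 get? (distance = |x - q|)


Distances: |9-8|=1, |16-8|=8, |8-8|=0, |3-8|=5, |9-8|=1, |20-8|=12, |1-8|=7, |10-8|=2, |17-8|=9. 5 nearest: (8,A), (9,B), (9,B), (10,B), (3,B). Counts: {'A': 1, 'B': 4}. Majority class: B.

B


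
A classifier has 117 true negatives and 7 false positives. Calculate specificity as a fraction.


Specificity = TN / (TN + FP) = 117 / 124 = 117/124.

117/124


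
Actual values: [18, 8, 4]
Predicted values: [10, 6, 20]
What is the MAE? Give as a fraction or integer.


MAE = (1/3) * (|18-10|=8 + |8-6|=2 + |4-20|=16). Sum = 26. MAE = 26/3.

26/3


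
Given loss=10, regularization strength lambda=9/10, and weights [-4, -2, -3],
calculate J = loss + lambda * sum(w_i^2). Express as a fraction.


L2 sq norm = sum(w^2) = 29. J = 10 + 9/10 * 29 = 361/10.

361/10


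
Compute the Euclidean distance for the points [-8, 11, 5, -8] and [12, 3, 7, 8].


d = sqrt(sum of squared differences). (-8-12)^2=400, (11-3)^2=64, (5-7)^2=4, (-8-8)^2=256. Sum = 724.

sqrt(724)


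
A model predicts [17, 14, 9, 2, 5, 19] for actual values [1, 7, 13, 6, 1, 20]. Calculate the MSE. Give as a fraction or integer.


MSE = (1/6) * ((1-17)^2=256 + (7-14)^2=49 + (13-9)^2=16 + (6-2)^2=16 + (1-5)^2=16 + (20-19)^2=1). Sum = 354. MSE = 59.

59


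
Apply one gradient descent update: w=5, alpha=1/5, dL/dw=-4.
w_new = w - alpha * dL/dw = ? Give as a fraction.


w_new = 5 - 1/5 * -4 = 5 - -4/5 = 29/5.

29/5


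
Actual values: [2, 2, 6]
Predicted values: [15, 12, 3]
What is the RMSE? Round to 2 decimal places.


MSE = 92.6667. RMSE = sqrt(92.6667) = 9.63.

9.63


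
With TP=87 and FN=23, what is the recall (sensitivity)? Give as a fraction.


Recall = TP / (TP + FN) = 87 / 110 = 87/110.

87/110


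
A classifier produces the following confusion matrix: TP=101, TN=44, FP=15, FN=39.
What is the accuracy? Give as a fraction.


Accuracy = (TP + TN) / (TP + TN + FP + FN) = (101 + 44) / 199 = 145/199.

145/199


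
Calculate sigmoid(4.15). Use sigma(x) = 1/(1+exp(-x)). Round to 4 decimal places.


sigma(4.15) = 1/(1+e^(-4.15)) = 1/(1+0.015764) = 1/1.015764 = 0.9845.

0.9845


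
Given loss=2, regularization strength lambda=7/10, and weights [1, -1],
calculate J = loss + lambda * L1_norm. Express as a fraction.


L1 norm = sum(|w|) = 2. J = 2 + 7/10 * 2 = 17/5.

17/5


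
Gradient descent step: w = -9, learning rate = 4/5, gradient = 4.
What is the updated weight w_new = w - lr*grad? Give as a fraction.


w_new = -9 - 4/5 * 4 = -9 - 16/5 = -61/5.

-61/5


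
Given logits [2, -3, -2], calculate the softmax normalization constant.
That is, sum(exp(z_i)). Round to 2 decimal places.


Denom = e^2=7.3891 + e^-3=0.0498 + e^-2=0.1353. Sum = 7.5742, which rounds to 7.57.

7.57


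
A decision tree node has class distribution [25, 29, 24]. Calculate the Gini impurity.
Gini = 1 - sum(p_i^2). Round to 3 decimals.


Total = 78. Proportions: 25/78, 29/78, 24/78. sum(p_i^2) = 0.3356. Gini = 1 - 0.3356 = 0.6644, which rounds to 0.664.

0.664


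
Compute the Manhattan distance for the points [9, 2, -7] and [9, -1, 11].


d = sum of absolute differences: |9-9|=0 + |2--1|=3 + |-7-11|=18 = 21.

21


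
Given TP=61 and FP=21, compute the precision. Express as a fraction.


Precision = TP / (TP + FP) = 61 / 82 = 61/82.

61/82


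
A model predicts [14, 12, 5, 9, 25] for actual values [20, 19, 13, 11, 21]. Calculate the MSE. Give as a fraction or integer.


MSE = (1/5) * ((20-14)^2=36 + (19-12)^2=49 + (13-5)^2=64 + (11-9)^2=4 + (21-25)^2=16). Sum = 169. MSE = 169/5.

169/5


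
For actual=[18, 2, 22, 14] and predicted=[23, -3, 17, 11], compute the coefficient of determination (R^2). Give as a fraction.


Mean(y) = 14. SS_res = 84. SS_tot = 224. R^2 = 1 - 84/(224) = 5/8.

5/8


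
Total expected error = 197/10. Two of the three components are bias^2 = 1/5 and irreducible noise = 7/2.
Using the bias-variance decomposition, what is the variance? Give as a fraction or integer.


Total error = bias^2 + variance + irreducible noise. So variance = 197/10 - 1/5 - 7/2 = 16.

16


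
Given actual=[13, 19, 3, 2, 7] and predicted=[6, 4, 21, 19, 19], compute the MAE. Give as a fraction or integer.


MAE = (1/5) * (|13-6|=7 + |19-4|=15 + |3-21|=18 + |2-19|=17 + |7-19|=12). Sum = 69. MAE = 69/5.

69/5


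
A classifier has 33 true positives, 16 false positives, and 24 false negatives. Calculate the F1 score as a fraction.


Precision = 33/49 = 33/49. Recall = 33/57 = 11/19. F1 = 2*P*R/(P+R) = 33/53.

33/53


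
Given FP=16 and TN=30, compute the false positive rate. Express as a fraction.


FPR = FP / (FP + TN) = 16 / 46 = 8/23.

8/23


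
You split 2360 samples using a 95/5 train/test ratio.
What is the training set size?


Test set = 2360 * 5% = 118. Training set = 2360 - 118 = 2242.

2242


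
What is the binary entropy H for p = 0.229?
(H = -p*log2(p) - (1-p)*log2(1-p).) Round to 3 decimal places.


H = -0.229*log2(0.229) - 0.771*log2(0.771) = 0.776.

0.776


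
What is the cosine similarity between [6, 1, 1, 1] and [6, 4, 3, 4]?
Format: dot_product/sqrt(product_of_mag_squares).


dot = 47. |a|^2 = 39, |b|^2 = 77. cos = 47/sqrt(3003).

47/sqrt(3003)


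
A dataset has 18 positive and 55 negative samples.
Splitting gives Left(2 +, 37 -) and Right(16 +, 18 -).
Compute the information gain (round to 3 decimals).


H(parent) = 0.8058. H(left) = 0.2918, H(right) = 0.9975. Weighted = (39/73)*0.2918 + (34/73)*0.9975 = 0.6205. IG = 0.8058 - 0.6205 = 0.1853, which rounds to 0.185.

0.185


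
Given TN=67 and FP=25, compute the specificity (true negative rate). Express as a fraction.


Specificity = TN / (TN + FP) = 67 / 92 = 67/92.

67/92


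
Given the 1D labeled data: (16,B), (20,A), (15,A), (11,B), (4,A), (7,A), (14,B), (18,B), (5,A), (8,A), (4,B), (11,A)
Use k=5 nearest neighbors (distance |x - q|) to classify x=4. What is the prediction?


Distances: |16-4|=12, |20-4|=16, |15-4|=11, |11-4|=7, |4-4|=0, |7-4|=3, |14-4|=10, |18-4|=14, |5-4|=1, |8-4|=4, |4-4|=0, |11-4|=7. 5 nearest: (4,A), (4,B), (5,A), (7,A), (8,A). Counts: {'A': 4, 'B': 1}. Majority class: A.

A


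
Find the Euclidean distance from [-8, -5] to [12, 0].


d = sqrt(sum of squared differences). (-8-12)^2=400, (-5-0)^2=25. Sum = 425.

sqrt(425)


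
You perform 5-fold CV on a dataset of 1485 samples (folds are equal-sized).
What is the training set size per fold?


Each validation fold has 1485/5 = 297 samples. Training set = 1485 - 297 = 1188.

1188


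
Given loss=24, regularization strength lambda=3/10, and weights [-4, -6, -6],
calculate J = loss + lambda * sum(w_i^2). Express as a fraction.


L2 sq norm = sum(w^2) = 88. J = 24 + 3/10 * 88 = 252/5.

252/5


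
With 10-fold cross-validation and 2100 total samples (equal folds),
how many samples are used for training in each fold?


Each validation fold has 2100/10 = 210 samples. Training set = 2100 - 210 = 1890.

1890


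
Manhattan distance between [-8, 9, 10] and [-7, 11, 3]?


d = sum of absolute differences: |-8--7|=1 + |9-11|=2 + |10-3|=7 = 10.

10


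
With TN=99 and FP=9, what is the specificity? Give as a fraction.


Specificity = TN / (TN + FP) = 99 / 108 = 11/12.

11/12


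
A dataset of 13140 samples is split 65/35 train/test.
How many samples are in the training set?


Test set = 13140 * 35% = 4599. Training set = 13140 - 4599 = 8541.

8541


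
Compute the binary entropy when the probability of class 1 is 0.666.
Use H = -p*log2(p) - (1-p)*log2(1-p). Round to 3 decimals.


H = -0.666*log2(0.666) - 0.334*log2(0.334) = 0.919.

0.919


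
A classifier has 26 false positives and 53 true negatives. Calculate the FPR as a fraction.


FPR = FP / (FP + TN) = 26 / 79 = 26/79.

26/79


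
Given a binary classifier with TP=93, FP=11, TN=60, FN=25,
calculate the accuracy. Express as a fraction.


Accuracy = (TP + TN) / (TP + TN + FP + FN) = (93 + 60) / 189 = 17/21.

17/21


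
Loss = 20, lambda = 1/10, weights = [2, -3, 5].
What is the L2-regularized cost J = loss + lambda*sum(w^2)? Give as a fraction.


L2 sq norm = sum(w^2) = 38. J = 20 + 1/10 * 38 = 119/5.

119/5


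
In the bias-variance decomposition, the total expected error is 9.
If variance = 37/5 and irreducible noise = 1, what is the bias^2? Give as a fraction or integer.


Total error = bias^2 + variance + irreducible noise. So bias^2 = 9 - 37/5 - 1 = 3/5.

3/5


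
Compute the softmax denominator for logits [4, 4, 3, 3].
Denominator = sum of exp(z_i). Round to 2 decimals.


Denom = e^4=54.5982 + e^4=54.5982 + e^3=20.0855 + e^3=20.0855. Sum = 149.3674, which rounds to 149.37.

149.37


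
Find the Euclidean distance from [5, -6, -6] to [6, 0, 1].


d = sqrt(sum of squared differences). (5-6)^2=1, (-6-0)^2=36, (-6-1)^2=49. Sum = 86.

sqrt(86)


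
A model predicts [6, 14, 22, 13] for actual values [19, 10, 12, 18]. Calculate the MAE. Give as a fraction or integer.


MAE = (1/4) * (|19-6|=13 + |10-14|=4 + |12-22|=10 + |18-13|=5). Sum = 32. MAE = 8.

8


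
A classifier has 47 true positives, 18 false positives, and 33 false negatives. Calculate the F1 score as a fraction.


Precision = 47/65 = 47/65. Recall = 47/80 = 47/80. F1 = 2*P*R/(P+R) = 94/145.

94/145


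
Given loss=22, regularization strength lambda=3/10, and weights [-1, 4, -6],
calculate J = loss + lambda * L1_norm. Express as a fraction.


L1 norm = sum(|w|) = 11. J = 22 + 3/10 * 11 = 253/10.

253/10


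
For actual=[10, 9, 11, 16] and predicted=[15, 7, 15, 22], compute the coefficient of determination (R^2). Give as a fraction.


Mean(y) = 23/2. SS_res = 81. SS_tot = 29. R^2 = 1 - 81/(29) = -52/29.

-52/29


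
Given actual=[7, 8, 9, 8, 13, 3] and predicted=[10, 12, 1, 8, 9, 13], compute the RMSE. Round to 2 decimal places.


MSE = 34.1667. RMSE = sqrt(34.1667) = 5.85.

5.85


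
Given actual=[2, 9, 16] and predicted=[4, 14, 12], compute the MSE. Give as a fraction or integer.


MSE = (1/3) * ((2-4)^2=4 + (9-14)^2=25 + (16-12)^2=16). Sum = 45. MSE = 15.

15


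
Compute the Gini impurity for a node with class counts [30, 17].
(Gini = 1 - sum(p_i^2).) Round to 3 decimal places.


Total = 47. Proportions: 30/47, 17/47. sum(p_i^2) = 0.5383. Gini = 1 - 0.5383 = 0.4617, which rounds to 0.462.

0.462


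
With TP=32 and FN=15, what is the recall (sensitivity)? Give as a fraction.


Recall = TP / (TP + FN) = 32 / 47 = 32/47.

32/47


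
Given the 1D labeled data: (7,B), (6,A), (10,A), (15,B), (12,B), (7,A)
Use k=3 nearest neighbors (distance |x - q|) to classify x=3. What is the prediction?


Distances: |7-3|=4, |6-3|=3, |10-3|=7, |15-3|=12, |12-3|=9, |7-3|=4. 3 nearest: (6,A), (7,A), (7,B). Counts: {'A': 2, 'B': 1}. Majority class: A.

A


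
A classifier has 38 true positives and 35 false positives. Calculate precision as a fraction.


Precision = TP / (TP + FP) = 38 / 73 = 38/73.

38/73


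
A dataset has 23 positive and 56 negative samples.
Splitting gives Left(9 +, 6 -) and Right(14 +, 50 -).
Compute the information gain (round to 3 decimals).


H(parent) = 0.8702. H(left) = 0.9710, H(right) = 0.7579. Weighted = (15/79)*0.9710 + (64/79)*0.7579 = 0.7984. IG = 0.8702 - 0.7984 = 0.0718, which rounds to 0.072.

0.072


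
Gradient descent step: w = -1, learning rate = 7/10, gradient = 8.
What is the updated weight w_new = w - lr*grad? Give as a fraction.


w_new = -1 - 7/10 * 8 = -1 - 28/5 = -33/5.

-33/5


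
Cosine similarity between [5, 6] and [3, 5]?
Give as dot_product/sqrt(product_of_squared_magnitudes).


dot = 45. |a|^2 = 61, |b|^2 = 34. cos = 45/sqrt(2074).

45/sqrt(2074)


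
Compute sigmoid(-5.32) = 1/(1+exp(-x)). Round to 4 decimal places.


sigma(-5.32) = 1/(1+e^(5.32)) = 1/(1+204.383882) = 1/205.383882 = 0.0049.

0.0049


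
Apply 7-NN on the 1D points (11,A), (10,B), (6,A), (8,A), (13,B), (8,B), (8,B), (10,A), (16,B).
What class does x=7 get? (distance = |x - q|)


Distances: |11-7|=4, |10-7|=3, |6-7|=1, |8-7|=1, |13-7|=6, |8-7|=1, |8-7|=1, |10-7|=3, |16-7|=9. 7 nearest: (6,A), (8,A), (8,B), (8,B), (10,A), (10,B), (11,A). Counts: {'A': 4, 'B': 3}. Majority class: A.

A


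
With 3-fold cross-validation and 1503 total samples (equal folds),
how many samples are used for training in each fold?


Each validation fold has 1503/3 = 501 samples. Training set = 1503 - 501 = 1002.

1002


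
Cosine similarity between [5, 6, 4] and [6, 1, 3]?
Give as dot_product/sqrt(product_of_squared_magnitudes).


dot = 48. |a|^2 = 77, |b|^2 = 46. cos = 48/sqrt(3542).

48/sqrt(3542)


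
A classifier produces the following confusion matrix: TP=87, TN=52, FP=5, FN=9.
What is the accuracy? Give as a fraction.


Accuracy = (TP + TN) / (TP + TN + FP + FN) = (87 + 52) / 153 = 139/153.

139/153


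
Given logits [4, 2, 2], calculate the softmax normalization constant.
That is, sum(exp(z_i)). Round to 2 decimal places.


Denom = e^4=54.5982 + e^2=7.3891 + e^2=7.3891. Sum = 69.3764, which rounds to 69.38.

69.38


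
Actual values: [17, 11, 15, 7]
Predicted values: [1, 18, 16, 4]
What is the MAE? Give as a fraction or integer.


MAE = (1/4) * (|17-1|=16 + |11-18|=7 + |15-16|=1 + |7-4|=3). Sum = 27. MAE = 27/4.

27/4


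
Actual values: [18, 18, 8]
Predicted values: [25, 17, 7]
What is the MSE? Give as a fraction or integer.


MSE = (1/3) * ((18-25)^2=49 + (18-17)^2=1 + (8-7)^2=1). Sum = 51. MSE = 17.

17


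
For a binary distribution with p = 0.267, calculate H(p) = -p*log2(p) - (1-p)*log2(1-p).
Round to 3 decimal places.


H = -0.267*log2(0.267) - 0.733*log2(0.733) = 0.837.

0.837


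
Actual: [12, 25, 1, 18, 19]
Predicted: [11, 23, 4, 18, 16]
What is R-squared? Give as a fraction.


Mean(y) = 15. SS_res = 23. SS_tot = 330. R^2 = 1 - 23/(330) = 307/330.

307/330


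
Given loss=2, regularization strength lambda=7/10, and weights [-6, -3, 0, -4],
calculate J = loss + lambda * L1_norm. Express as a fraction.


L1 norm = sum(|w|) = 13. J = 2 + 7/10 * 13 = 111/10.

111/10
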